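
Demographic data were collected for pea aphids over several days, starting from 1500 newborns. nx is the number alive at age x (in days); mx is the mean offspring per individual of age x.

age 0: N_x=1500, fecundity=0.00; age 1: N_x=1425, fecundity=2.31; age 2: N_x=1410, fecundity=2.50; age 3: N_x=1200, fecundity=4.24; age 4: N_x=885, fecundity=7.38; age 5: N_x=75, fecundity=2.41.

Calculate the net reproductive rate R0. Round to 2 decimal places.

lx = nx/n0 = nx/1500: 1, 0.95, 0.94, 0.8, 0.59, 0.05
lx·mx by age: 0, 2.1945, 2.35, 3.392, 4.3542, 0.1205
R0 = Σ lx·mx = 12.4112 → 12.41

12.41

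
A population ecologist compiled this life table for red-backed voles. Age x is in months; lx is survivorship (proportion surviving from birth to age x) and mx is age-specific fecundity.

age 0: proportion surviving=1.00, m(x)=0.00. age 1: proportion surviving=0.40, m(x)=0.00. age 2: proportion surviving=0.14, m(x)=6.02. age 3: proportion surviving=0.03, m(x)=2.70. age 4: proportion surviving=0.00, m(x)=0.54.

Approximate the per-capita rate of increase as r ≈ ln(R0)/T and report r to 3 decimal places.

R0 = Σ lx·mx = 0 + 0 + 0.8428 + 0.081 + 0 = 0.9238
Σ x·lx·mx = 1.9286; T = 1.9286/0.9238 = 2.08768…
r ≈ ln(R0)/T = ln(0.9238)/2.08768… = -0.03797… → -0.038

-0.038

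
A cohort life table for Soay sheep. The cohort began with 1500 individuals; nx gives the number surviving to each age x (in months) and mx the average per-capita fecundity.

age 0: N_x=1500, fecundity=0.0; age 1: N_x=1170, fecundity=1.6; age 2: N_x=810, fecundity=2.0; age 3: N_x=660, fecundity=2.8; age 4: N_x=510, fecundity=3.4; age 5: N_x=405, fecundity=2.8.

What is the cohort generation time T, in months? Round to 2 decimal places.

lx = nx/n0 = nx/1500: 1, 0.78, 0.54, 0.44, 0.34, 0.27
lx·mx: 0, 1.248, 1.08, 1.232, 1.156, 0.756 → R0 = 5.472
x·lx·mx: 0, 1.248, 2.16, 3.696, 4.624, 3.78 → Σ = 15.508
T = 15.508 / 5.472 = 2.834064… → 2.83

2.83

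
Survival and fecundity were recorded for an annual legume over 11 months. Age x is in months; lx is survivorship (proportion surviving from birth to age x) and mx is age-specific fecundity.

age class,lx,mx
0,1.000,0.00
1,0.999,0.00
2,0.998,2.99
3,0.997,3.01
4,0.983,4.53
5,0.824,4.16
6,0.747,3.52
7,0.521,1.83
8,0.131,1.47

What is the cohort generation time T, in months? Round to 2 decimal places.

4.19

lx·mx: 0, 0, 2.98402, 3.00097, 4.45299, 3.42784, 2.62944, 0.95343, 0.19257 → R0 = 17.64126
x·lx·mx: 0, 0, 5.96804, 9.00291, 17.81196, 17.1392, 15.77664, 6.67401, 1.54056 → Σ = 73.91332
T = 73.91332 / 17.64126 = 4.189798… → 4.19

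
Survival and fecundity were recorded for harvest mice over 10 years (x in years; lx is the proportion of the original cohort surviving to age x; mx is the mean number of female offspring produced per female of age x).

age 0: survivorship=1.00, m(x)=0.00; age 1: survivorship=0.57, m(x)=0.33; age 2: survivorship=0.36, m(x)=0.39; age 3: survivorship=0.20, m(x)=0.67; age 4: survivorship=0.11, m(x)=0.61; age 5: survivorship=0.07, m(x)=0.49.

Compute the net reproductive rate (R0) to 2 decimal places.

lx·mx by age: 0, 0.1881, 0.1404, 0.134, 0.0671, 0.0343
R0 = Σ lx·mx = 0.5639 → 0.56

0.56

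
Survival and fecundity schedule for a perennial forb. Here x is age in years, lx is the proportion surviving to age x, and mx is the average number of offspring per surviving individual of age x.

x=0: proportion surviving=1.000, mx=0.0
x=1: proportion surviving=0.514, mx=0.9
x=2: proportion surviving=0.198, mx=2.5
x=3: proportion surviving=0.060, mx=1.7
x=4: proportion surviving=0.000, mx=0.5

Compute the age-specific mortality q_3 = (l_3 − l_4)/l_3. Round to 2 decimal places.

q_3 = (l_3 − l_4) / l_3 = (0.06 − 0) / 0.06
     = 0.06 / 0.06 = 1 → 1.00

1.00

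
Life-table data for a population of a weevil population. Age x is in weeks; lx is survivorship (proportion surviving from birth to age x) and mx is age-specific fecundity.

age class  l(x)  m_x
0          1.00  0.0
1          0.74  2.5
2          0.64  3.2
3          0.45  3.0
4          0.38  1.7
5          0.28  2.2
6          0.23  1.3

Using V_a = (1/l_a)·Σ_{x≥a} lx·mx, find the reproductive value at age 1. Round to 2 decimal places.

9.20

lx·mx for x ≥ 1: 1.85, 2.048, 1.35, 0.646, 0.616, 0.299 → sum = 6.809
V_1 = 6.809 / l_1 = 6.809 / 0.74 = 9.201351… → 9.20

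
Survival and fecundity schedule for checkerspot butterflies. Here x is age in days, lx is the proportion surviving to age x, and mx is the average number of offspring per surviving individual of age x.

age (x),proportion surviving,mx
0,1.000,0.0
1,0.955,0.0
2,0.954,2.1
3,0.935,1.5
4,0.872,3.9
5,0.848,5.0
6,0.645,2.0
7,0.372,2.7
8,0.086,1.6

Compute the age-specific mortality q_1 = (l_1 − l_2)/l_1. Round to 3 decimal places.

0.001

q_1 = (l_1 − l_2) / l_1 = (0.955 − 0.954) / 0.955
     = 0.001 / 0.955 = 0.001047… → 0.001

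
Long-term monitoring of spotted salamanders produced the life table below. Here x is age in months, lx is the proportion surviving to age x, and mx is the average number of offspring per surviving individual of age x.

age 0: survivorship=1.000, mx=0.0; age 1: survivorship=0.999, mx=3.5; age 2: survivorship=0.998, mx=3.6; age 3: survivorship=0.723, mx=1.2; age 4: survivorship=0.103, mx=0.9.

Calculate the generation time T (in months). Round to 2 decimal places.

lx·mx: 0, 3.4965, 3.5928, 0.8676, 0.0927 → R0 = 8.0496
x·lx·mx: 0, 3.4965, 7.1856, 2.6028, 0.3708 → Σ = 13.6557
T = 13.6557 / 8.0496 = 1.696445… → 1.70

1.70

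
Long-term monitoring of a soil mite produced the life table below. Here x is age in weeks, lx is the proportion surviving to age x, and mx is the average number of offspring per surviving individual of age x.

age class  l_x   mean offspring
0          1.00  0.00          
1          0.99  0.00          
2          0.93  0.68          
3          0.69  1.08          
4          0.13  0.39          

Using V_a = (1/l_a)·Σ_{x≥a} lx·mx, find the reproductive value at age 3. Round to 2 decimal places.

1.15

lx·mx for x ≥ 3: 0.7452, 0.0507 → sum = 0.7959
V_3 = 0.7959 / l_3 = 0.7959 / 0.69 = 1.153478… → 1.15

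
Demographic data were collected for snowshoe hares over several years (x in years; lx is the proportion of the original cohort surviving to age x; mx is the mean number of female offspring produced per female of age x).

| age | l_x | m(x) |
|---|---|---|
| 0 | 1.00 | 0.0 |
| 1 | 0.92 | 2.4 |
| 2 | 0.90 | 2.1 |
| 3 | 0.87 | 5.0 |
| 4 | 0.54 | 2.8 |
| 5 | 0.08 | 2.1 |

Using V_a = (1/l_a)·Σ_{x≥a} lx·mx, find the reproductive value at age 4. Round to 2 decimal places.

3.11

lx·mx for x ≥ 4: 1.512, 0.168 → sum = 1.68
V_4 = 1.68 / l_4 = 1.68 / 0.54 = 3.111111… → 3.11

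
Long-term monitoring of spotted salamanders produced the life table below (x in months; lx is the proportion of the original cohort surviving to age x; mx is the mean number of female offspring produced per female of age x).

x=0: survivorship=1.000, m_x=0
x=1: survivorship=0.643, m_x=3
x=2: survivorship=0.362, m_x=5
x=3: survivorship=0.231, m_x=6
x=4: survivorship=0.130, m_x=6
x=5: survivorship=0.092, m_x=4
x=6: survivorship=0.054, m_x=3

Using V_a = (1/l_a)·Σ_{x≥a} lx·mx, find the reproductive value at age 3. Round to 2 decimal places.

11.67

lx·mx for x ≥ 3: 1.386, 0.78, 0.368, 0.162 → sum = 2.696
V_3 = 2.696 / l_3 = 2.696 / 0.231 = 11.670996… → 11.67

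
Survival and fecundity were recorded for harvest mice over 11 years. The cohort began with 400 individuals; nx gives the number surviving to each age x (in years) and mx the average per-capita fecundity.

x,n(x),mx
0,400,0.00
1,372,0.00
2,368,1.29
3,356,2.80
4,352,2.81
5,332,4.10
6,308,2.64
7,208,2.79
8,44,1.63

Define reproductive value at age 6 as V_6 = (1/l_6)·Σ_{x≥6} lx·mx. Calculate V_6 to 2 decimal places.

4.76

lx = nx/n0 = nx/400: 1, 0.93, 0.92, 0.89, 0.88, 0.83, 0.77, 0.52, 0.11
lx·mx for x ≥ 6: 2.0328, 1.4508, 0.1793 → sum = 3.6629
V_6 = 3.6629 / l_6 = 3.6629 / 0.77 = 4.757013… → 4.76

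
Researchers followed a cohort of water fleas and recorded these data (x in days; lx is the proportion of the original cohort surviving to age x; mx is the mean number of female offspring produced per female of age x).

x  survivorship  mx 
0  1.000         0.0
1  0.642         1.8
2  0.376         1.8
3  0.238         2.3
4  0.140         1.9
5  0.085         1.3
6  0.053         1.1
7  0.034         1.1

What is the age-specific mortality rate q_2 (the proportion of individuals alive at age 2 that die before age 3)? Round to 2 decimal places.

q_2 = (l_2 − l_3) / l_2 = (0.376 − 0.238) / 0.376
     = 0.138 / 0.376 = 0.367021… → 0.37

0.37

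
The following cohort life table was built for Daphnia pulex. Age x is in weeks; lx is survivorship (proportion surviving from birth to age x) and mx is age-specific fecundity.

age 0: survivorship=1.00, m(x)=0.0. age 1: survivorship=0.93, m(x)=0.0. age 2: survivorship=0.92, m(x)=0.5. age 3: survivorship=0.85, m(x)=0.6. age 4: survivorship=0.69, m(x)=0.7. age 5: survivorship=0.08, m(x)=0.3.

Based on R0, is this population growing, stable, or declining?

R0 = Σ lx·mx = 0 + 0 + 0.46 + 0.51 + 0.483 + 0.024 = 1.477
R0 > 1, so the population is growing.

growing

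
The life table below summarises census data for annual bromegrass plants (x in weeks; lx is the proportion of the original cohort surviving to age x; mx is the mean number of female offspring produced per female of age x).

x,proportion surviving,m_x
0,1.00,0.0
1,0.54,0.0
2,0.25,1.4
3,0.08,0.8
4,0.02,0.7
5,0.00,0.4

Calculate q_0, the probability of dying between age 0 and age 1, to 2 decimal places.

q_0 = (l_0 − l_1) / l_0 = (1 − 0.54) / 1
     = 0.46 / 1 = 0.46 → 0.46

0.46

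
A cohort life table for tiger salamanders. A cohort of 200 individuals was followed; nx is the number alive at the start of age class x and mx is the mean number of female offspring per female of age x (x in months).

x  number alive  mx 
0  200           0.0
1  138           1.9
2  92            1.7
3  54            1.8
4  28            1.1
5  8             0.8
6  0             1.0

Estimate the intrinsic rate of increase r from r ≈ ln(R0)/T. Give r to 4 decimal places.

0.5504

lx = nx/n0 = nx/200: 1, 0.69, 0.46, 0.27, 0.14, 0.04, 0
R0 = Σ lx·mx = 0 + 1.311 + 0.782 + 0.486 + 0.154 + 0.032 + 0 = 2.765
Σ x·lx·mx = 5.109; T = 5.109/2.765 = 1.84774…
r ≈ ln(R0)/T = ln(2.765)/1.84774… = 0.550424… → 0.5504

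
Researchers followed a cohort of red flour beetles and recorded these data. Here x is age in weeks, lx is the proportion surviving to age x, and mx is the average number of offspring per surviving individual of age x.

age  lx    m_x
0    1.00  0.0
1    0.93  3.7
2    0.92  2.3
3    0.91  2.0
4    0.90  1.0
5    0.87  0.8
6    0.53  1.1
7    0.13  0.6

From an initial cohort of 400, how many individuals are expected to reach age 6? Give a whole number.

212

Expected survivors = N0 · l_6 = 400 × 0.53 = 212 → 212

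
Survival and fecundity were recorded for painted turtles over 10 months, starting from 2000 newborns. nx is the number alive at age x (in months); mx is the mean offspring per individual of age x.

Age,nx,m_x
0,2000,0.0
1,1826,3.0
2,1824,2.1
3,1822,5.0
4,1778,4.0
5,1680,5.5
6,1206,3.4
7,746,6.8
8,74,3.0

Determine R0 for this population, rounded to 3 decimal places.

22.083

lx = nx/n0 = nx/2000: 1, 0.913, 0.912, 0.911, 0.889, 0.84, 0.603, 0.373, 0.037
lx·mx by age: 0, 2.739, 1.9152, 4.555, 3.556, 4.62, 2.0502, 2.5364, 0.111
R0 = Σ lx·mx = 22.0828 → 22.083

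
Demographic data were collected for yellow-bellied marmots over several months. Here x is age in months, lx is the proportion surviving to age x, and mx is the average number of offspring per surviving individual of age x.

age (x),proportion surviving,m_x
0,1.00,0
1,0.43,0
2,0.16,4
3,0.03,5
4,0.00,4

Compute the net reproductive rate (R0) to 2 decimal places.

0.79

lx·mx by age: 0, 0, 0.64, 0.15, 0
R0 = Σ lx·mx = 0.79 → 0.79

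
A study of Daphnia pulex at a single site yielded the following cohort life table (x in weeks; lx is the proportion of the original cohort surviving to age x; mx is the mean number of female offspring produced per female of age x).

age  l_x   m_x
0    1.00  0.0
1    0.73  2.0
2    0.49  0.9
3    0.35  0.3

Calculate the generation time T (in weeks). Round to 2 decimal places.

lx·mx: 0, 1.46, 0.441, 0.105 → R0 = 2.006
x·lx·mx: 0, 1.46, 0.882, 0.315 → Σ = 2.657
T = 2.657 / 2.006 = 1.324526… → 1.32

1.32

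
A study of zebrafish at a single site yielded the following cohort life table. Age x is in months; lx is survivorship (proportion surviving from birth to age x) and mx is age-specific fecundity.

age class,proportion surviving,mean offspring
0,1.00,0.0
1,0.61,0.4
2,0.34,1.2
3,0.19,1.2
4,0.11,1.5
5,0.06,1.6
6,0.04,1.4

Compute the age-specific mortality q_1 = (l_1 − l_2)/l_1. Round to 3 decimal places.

q_1 = (l_1 − l_2) / l_1 = (0.61 − 0.34) / 0.61
     = 0.27 / 0.61 = 0.442623… → 0.443

0.443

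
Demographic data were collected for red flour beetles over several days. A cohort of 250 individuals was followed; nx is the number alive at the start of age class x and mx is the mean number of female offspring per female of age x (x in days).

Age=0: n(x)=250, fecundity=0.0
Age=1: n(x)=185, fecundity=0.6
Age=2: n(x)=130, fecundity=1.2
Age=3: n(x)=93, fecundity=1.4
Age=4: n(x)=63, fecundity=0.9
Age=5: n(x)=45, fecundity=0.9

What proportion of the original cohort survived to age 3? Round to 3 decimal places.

l_3 = n_3/n_0 = 93/250 = 0.372 → 0.372

0.372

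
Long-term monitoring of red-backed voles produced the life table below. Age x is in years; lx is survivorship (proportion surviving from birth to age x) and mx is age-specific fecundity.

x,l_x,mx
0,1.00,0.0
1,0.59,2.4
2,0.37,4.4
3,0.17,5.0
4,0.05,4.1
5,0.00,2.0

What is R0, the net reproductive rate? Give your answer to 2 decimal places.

4.10

lx·mx by age: 0, 1.416, 1.628, 0.85, 0.205, 0
R0 = Σ lx·mx = 4.099 → 4.10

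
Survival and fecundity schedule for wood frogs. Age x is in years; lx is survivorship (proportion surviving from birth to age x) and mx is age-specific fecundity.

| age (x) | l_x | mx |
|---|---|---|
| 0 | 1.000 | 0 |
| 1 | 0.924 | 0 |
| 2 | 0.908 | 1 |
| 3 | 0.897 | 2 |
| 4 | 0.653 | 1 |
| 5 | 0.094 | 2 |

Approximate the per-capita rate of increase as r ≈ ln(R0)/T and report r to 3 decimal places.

R0 = Σ lx·mx = 0 + 0 + 0.908 + 1.794 + 0.653 + 0.188 = 3.543
Σ x·lx·mx = 10.75; T = 10.75/3.543 = 3.03415…
r ≈ ln(R0)/T = ln(3.543)/3.03415… = 0.41691… → 0.417

0.417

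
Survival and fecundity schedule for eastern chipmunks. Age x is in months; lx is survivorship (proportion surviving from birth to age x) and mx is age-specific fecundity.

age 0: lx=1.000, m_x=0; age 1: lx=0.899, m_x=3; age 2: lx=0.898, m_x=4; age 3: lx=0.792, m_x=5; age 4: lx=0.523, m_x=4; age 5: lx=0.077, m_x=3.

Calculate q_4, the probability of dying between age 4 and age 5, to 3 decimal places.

q_4 = (l_4 − l_5) / l_4 = (0.523 − 0.077) / 0.523
     = 0.446 / 0.523 = 0.852772… → 0.853

0.853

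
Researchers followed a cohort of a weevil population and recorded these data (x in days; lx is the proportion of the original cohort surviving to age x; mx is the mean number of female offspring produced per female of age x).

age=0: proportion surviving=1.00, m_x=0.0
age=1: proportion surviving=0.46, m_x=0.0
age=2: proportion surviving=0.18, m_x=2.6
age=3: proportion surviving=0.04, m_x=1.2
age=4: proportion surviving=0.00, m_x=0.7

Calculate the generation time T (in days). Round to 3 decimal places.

2.093

lx·mx: 0, 0, 0.468, 0.048, 0 → R0 = 0.516
x·lx·mx: 0, 0, 0.936, 0.144, 0 → Σ = 1.08
T = 1.08 / 0.516 = 2.093023… → 2.093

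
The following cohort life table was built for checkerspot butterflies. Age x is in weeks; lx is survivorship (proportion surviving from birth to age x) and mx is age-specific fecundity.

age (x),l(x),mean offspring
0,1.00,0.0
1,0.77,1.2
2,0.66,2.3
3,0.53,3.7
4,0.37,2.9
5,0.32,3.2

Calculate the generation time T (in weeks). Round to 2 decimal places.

2.96

lx·mx: 0, 0.924, 1.518, 1.961, 1.073, 1.024 → R0 = 6.5
x·lx·mx: 0, 0.924, 3.036, 5.883, 4.292, 5.12 → Σ = 19.255
T = 19.255 / 6.5 = 2.962308… → 2.96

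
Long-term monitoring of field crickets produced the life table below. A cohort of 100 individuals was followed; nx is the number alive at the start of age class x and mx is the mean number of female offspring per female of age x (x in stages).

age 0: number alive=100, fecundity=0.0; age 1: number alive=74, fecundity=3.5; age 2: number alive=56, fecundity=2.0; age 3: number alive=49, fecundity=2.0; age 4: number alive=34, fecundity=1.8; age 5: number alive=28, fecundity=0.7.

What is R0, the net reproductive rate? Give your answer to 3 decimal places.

lx = nx/n0 = nx/100: 1, 0.74, 0.56, 0.49, 0.34, 0.28
lx·mx by age: 0, 2.59, 1.12, 0.98, 0.612, 0.196
R0 = Σ lx·mx = 5.498 → 5.498

5.498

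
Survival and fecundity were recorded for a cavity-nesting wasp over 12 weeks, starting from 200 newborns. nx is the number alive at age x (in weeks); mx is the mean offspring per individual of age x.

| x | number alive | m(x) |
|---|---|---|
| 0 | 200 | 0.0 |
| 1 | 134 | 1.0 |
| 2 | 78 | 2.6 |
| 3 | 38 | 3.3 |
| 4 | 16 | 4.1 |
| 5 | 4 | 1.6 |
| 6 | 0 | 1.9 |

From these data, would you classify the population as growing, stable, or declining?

growing

lx = nx/n0 = nx/200: 1, 0.67, 0.39, 0.19, 0.08, 0.02, 0
R0 = Σ lx·mx = 0 + 0.67 + 1.014 + 0.627 + 0.328 + 0.032 + 0 = 2.671
R0 > 1, so the population is growing.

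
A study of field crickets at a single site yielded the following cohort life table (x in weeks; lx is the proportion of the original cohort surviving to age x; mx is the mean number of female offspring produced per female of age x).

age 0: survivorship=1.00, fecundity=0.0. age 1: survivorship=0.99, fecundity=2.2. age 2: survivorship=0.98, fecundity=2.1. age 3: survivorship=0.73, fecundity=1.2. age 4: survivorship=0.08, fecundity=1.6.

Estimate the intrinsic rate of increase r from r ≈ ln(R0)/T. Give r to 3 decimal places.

0.920

R0 = Σ lx·mx = 0 + 2.178 + 2.058 + 0.876 + 0.128 = 5.24
Σ x·lx·mx = 9.434; T = 9.434/5.24 = 1.80038…
r ≈ ln(R0)/T = ln(5.24)/1.80038… = 0.91998… → 0.920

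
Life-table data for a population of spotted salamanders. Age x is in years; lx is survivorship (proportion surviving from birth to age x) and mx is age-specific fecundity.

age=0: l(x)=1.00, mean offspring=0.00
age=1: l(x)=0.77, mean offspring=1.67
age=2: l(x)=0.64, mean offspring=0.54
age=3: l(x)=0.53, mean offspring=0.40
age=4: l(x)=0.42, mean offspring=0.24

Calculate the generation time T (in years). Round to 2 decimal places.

lx·mx: 0, 1.2859, 0.3456, 0.212, 0.1008 → R0 = 1.9443
x·lx·mx: 0, 1.2859, 0.6912, 0.636, 0.4032 → Σ = 3.0163
T = 3.0163 / 1.9443 = 1.551355… → 1.55

1.55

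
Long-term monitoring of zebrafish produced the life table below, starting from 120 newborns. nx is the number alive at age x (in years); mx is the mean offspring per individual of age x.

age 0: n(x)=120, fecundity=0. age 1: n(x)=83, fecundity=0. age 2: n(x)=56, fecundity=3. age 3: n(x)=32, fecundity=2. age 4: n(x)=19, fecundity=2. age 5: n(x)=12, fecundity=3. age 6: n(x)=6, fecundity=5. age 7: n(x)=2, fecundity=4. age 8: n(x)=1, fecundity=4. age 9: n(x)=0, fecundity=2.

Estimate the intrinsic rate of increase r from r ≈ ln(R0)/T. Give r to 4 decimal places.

0.3285

lx = nx/n0 = nx/120: 1, 0.69167…, 0.46667…, 0.26667…, 0.15833…, 0.1, 0.05, 0.01667…, 0.00833…, 0
R0 = Σ lx·mx = 0 + 0 + 1.4… + 0.53333… + 0.31667… + 0.3 + 0.25 + 0.06667… + 0.03333… + 0 = 2.9…
Σ x·lx·mx = 9.4…; T = 9.4…/2.9… = 3.24138…
r ≈ ln(R0)/T = ln(2.9…)/3.24138… = 0.328475… → 0.3285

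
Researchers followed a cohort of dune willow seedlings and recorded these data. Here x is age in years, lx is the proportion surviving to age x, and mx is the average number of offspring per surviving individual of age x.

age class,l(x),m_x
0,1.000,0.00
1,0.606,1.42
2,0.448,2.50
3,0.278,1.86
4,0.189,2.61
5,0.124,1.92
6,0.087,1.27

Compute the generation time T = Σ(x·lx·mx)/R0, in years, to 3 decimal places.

2.539

lx·mx: 0, 0.86052, 1.12, 0.51708, 0.49329, 0.23808, 0.11049 → R0 = 3.33946
x·lx·mx: 0, 0.86052, 2.24, 1.55124, 1.97316, 1.1904, 0.66294 → Σ = 8.47826
T = 8.47826 / 3.33946 = 2.538812… → 2.539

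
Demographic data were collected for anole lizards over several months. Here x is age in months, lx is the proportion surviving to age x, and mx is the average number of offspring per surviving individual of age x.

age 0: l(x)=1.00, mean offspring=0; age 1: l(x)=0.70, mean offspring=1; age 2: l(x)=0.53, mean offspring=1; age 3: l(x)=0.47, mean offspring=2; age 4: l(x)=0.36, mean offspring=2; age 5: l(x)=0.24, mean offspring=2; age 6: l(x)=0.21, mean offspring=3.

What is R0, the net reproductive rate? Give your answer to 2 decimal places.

4.00

lx·mx by age: 0, 0.7, 0.53, 0.94, 0.72, 0.48, 0.63
R0 = Σ lx·mx = 4 → 4.00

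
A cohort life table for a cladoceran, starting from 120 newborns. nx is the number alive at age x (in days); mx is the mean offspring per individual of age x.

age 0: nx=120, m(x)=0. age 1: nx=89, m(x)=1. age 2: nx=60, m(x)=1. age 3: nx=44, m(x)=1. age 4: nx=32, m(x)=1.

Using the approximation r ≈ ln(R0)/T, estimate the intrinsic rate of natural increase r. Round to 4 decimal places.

0.3016

lx = nx/n0 = nx/120: 1, 0.74167…, 0.5, 0.36667…, 0.26667…
R0 = Σ lx·mx = 0 + 0.74167… + 0.5 + 0.36667… + 0.26667… = 1.875…
Σ x·lx·mx = 3.908333…; T = 3.908333…/1.875… = 2.08444…
r ≈ ln(R0)/T = ln(1.875…)/2.08444… = 0.301571… → 0.3016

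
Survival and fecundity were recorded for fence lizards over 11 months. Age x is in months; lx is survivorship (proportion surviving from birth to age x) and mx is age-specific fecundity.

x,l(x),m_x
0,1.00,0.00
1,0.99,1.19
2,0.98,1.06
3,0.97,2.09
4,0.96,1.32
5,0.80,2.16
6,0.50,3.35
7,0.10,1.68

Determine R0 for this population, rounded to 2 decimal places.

9.08

lx·mx by age: 0, 1.1781, 1.0388, 2.0273, 1.2672, 1.728, 1.675, 0.168
R0 = Σ lx·mx = 9.0824 → 9.08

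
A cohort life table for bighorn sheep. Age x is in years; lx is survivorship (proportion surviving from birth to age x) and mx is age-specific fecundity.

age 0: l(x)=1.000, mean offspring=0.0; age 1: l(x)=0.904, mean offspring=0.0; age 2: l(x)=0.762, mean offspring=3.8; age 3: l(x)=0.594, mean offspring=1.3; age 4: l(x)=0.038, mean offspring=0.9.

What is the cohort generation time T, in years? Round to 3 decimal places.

lx·mx: 0, 0, 2.8956, 0.7722, 0.0342 → R0 = 3.702
x·lx·mx: 0, 0, 5.7912, 2.3166, 0.1368 → Σ = 8.2446
T = 8.2446 / 3.702 = 2.227066… → 2.227

2.227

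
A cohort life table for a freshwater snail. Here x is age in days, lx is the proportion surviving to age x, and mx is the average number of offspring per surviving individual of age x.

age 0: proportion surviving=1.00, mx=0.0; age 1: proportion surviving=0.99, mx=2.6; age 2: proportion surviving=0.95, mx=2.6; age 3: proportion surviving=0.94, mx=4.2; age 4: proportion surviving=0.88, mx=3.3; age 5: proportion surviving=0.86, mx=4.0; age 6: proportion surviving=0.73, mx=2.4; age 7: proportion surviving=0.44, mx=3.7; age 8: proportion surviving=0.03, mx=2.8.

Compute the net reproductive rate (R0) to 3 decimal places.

lx·mx by age: 0, 2.574, 2.47, 3.948, 2.904, 3.44, 1.752, 1.628, 0.084
R0 = Σ lx·mx = 18.8 → 18.800

18.800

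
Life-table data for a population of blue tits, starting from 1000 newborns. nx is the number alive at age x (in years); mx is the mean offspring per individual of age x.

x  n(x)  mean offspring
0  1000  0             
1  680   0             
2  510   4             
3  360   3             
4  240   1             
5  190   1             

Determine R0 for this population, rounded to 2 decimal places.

lx = nx/n0 = nx/1000: 1, 0.68, 0.51, 0.36, 0.24, 0.19
lx·mx by age: 0, 0, 2.04, 1.08, 0.24, 0.19
R0 = Σ lx·mx = 3.55 → 3.55

3.55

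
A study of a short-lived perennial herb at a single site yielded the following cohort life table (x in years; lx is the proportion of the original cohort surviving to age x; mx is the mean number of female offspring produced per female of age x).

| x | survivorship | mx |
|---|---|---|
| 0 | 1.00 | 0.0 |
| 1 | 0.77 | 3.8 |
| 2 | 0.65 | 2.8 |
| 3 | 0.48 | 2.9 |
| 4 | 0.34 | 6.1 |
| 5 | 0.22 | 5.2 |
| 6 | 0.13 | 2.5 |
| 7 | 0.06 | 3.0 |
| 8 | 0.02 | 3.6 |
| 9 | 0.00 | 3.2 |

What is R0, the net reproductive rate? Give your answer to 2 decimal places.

9.93

lx·mx by age: 0, 2.926, 1.82, 1.392, 2.074, 1.144, 0.325, 0.18, 0.072, 0
R0 = Σ lx·mx = 9.933 → 9.93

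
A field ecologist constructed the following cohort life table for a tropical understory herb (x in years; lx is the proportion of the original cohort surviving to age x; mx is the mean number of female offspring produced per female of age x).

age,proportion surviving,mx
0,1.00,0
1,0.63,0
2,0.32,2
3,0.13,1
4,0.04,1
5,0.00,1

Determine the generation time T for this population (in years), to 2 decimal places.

lx·mx: 0, 0, 0.64, 0.13, 0.04, 0 → R0 = 0.81
x·lx·mx: 0, 0, 1.28, 0.39, 0.16, 0 → Σ = 1.83
T = 1.83 / 0.81 = 2.259259… → 2.26

2.26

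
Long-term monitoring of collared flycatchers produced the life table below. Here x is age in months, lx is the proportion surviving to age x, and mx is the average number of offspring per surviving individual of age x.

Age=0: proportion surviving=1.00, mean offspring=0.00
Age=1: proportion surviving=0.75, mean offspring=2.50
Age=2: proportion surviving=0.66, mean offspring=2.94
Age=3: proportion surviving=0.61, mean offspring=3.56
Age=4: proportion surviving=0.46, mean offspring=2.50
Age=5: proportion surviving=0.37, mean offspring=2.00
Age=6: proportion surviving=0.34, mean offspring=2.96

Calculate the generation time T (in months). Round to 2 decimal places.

lx·mx: 0, 1.875, 1.9404, 2.1716, 1.15, 0.74, 1.0064 → R0 = 8.8834
x·lx·mx: 0, 1.875, 3.8808, 6.5148, 4.6, 3.7, 6.0384 → Σ = 26.609
T = 26.609 / 8.8834 = 2.995362… → 3.00

3.00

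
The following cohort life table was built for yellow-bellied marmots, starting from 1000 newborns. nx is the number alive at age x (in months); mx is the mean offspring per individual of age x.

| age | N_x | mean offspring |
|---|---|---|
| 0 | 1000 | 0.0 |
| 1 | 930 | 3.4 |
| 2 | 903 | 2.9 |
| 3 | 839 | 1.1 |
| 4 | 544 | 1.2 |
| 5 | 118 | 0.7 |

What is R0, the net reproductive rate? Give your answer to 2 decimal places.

lx = nx/n0 = nx/1000: 1, 0.93, 0.903, 0.839, 0.544, 0.118
lx·mx by age: 0, 3.162, 2.6187, 0.9229, 0.6528, 0.0826
R0 = Σ lx·mx = 7.439 → 7.44

7.44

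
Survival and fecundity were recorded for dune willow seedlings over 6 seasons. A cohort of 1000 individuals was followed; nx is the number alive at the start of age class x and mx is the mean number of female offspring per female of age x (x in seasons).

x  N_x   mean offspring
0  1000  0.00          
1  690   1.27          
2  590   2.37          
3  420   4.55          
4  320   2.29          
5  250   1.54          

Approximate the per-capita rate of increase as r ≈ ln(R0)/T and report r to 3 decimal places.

0.620

lx = nx/n0 = nx/1000: 1, 0.69, 0.59, 0.42, 0.32, 0.25
R0 = Σ lx·mx = 0 + 0.8763 + 1.3983 + 1.911 + 0.7328 + 0.385 = 5.3034
Σ x·lx·mx = 14.2621; T = 14.2621/5.3034 = 2.68924…
r ≈ ln(R0)/T = ln(5.3034)/2.68924… = 0.62038… → 0.620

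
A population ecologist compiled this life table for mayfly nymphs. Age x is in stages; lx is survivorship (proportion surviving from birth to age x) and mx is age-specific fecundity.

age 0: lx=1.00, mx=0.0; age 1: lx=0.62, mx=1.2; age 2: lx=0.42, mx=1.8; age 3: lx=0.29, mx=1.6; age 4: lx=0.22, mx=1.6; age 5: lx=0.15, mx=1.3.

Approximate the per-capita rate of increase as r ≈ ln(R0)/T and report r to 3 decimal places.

R0 = Σ lx·mx = 0 + 0.744 + 0.756 + 0.464 + 0.352 + 0.195 = 2.511
Σ x·lx·mx = 6.031; T = 6.031/2.511 = 2.40183…
r ≈ ln(R0)/T = ln(2.511)/2.40183… = 0.38332… → 0.383

0.383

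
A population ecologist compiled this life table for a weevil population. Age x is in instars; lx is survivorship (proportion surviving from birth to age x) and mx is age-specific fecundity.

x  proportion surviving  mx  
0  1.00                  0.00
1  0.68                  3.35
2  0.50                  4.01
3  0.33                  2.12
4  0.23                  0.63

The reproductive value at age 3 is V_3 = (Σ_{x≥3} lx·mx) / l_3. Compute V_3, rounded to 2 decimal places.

2.56

lx·mx for x ≥ 3: 0.6996, 0.1449 → sum = 0.8445
V_3 = 0.8445 / l_3 = 0.8445 / 0.33 = 2.559091… → 2.56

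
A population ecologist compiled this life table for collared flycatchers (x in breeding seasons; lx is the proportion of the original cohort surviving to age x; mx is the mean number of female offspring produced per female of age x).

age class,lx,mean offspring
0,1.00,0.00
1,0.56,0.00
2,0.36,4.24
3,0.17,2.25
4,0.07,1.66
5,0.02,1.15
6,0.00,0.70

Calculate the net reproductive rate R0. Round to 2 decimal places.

lx·mx by age: 0, 0, 1.5264, 0.3825, 0.1162, 0.023, 0
R0 = Σ lx·mx = 2.0481 → 2.05

2.05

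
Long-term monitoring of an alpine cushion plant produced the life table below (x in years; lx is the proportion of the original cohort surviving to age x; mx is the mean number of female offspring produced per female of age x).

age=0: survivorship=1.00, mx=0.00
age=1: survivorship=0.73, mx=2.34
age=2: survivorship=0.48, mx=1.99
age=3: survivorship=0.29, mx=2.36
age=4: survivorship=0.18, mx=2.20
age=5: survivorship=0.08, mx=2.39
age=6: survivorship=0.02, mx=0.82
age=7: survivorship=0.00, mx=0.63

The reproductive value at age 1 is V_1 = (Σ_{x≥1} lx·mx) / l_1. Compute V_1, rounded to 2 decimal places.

lx·mx for x ≥ 1: 1.7082, 0.9552, 0.6844, 0.396, 0.1912, 0.0164, 0 → sum = 3.9514
V_1 = 3.9514 / l_1 = 3.9514 / 0.73 = 5.412877… → 5.41

5.41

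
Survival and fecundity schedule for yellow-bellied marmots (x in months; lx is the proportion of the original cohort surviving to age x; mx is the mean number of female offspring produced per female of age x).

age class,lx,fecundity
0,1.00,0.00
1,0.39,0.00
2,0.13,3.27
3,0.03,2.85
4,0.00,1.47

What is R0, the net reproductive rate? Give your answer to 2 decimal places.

0.51

lx·mx by age: 0, 0, 0.4251, 0.0855, 0
R0 = Σ lx·mx = 0.5106 → 0.51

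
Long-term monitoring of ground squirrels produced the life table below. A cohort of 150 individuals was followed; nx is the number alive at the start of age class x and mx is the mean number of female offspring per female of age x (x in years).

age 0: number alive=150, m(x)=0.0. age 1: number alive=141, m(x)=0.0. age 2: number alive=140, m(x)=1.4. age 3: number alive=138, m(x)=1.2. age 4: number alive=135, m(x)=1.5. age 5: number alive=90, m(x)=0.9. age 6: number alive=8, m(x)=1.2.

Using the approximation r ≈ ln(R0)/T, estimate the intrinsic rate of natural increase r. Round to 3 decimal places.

0.446

lx = nx/n0 = nx/150: 1, 0.94, 0.93333…, 0.92, 0.9, 0.6, 0.05333…
R0 = Σ lx·mx = 0 + 0 + 1.30667… + 1.104 + 1.35 + 0.54 + 0.064… = 4.364667…
Σ x·lx·mx = 14.409333…; T = 14.409333…/4.364667… = 3.30136…
r ≈ ln(R0)/T = ln(4.364667…)/3.30136… = 0.44634… → 0.446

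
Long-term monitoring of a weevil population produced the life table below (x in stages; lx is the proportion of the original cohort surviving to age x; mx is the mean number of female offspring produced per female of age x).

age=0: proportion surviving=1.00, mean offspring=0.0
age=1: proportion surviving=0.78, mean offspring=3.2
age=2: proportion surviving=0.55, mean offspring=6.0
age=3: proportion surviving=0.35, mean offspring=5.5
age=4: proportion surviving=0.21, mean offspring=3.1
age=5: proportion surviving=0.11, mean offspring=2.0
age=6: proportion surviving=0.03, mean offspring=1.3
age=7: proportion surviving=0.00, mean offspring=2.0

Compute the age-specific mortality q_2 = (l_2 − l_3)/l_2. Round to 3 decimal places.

0.364

q_2 = (l_2 − l_3) / l_2 = (0.55 − 0.35) / 0.55
     = 0.2 / 0.55 = 0.363636… → 0.364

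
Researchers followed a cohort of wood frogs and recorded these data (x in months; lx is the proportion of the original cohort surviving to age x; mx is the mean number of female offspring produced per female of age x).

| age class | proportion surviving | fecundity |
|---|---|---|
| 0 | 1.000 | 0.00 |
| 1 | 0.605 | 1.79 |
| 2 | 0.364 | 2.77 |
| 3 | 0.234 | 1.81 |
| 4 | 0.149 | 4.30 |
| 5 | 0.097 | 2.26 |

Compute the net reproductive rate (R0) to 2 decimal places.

lx·mx by age: 0, 1.08295, 1.00828, 0.42354, 0.6407, 0.21922
R0 = Σ lx·mx = 3.37469 → 3.37

3.37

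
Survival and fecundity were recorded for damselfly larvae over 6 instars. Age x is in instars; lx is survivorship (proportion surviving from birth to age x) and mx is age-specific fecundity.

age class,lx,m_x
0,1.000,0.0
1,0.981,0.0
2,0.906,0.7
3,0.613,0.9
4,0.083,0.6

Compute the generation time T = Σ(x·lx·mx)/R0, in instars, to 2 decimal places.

2.53

lx·mx: 0, 0, 0.6342, 0.5517, 0.0498 → R0 = 1.2357
x·lx·mx: 0, 0, 1.2684, 1.6551, 0.1992 → Σ = 3.1227
T = 3.1227 / 1.2357 = 2.52707… → 2.53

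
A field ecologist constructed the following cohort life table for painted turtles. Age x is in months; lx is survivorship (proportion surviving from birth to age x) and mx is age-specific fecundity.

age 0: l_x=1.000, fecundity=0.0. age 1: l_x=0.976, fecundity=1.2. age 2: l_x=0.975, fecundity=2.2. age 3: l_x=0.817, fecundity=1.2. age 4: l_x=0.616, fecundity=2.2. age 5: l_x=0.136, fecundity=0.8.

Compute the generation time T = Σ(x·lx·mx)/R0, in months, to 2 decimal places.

2.49

lx·mx: 0, 1.1712, 2.145, 0.9804, 1.3552, 0.1088 → R0 = 5.7606
x·lx·mx: 0, 1.1712, 4.29, 2.9412, 5.4208, 0.544 → Σ = 14.3672
T = 14.3672 / 5.7606 = 2.494046… → 2.49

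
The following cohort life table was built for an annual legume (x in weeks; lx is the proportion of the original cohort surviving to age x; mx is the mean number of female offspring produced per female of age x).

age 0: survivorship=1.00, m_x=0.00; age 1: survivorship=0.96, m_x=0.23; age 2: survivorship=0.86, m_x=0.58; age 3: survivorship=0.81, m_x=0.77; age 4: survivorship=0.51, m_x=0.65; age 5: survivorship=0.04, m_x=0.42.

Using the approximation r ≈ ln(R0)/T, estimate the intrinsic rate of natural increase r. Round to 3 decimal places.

R0 = Σ lx·mx = 0 + 0.2208 + 0.4988 + 0.6237 + 0.3315 + 0.0168 = 1.6916
Σ x·lx·mx = 4.4995; T = 4.4995/1.6916 = 2.65991…
r ≈ ln(R0)/T = ln(1.6916)/2.65991… = 0.19763… → 0.198

0.198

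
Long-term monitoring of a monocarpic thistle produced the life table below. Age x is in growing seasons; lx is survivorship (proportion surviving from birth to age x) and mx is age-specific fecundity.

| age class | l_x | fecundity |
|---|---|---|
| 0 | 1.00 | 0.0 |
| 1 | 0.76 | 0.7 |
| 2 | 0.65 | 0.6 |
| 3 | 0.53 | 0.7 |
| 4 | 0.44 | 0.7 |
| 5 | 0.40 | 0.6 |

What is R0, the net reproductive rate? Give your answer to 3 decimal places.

lx·mx by age: 0, 0.532, 0.39, 0.371, 0.308, 0.24
R0 = Σ lx·mx = 1.841 → 1.841

1.841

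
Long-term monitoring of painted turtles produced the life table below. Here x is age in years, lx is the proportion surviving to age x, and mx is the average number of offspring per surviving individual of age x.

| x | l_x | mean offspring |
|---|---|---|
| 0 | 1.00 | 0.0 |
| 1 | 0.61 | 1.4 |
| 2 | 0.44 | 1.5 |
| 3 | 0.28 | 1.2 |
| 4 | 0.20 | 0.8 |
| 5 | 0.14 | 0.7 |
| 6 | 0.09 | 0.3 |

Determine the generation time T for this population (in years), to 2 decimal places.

lx·mx: 0, 0.854, 0.66, 0.336, 0.16, 0.098, 0.027 → R0 = 2.135
x·lx·mx: 0, 0.854, 1.32, 1.008, 0.64, 0.49, 0.162 → Σ = 4.474
T = 4.474 / 2.135 = 2.09555… → 2.10

2.10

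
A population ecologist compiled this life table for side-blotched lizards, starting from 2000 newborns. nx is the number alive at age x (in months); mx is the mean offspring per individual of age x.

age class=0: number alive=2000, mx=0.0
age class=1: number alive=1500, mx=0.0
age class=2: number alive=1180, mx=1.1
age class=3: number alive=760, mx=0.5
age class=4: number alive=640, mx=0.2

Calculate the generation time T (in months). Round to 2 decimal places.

2.35

lx = nx/n0 = nx/2000: 1, 0.75, 0.59, 0.38, 0.32
lx·mx: 0, 0, 0.649, 0.19, 0.064 → R0 = 0.903
x·lx·mx: 0, 0, 1.298, 0.57, 0.256 → Σ = 2.124
T = 2.124 / 0.903 = 2.352159… → 2.35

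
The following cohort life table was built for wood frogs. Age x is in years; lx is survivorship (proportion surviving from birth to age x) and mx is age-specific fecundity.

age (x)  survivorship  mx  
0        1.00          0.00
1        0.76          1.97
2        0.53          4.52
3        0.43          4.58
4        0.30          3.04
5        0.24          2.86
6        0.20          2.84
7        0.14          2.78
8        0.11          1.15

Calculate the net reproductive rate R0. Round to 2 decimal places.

8.54

lx·mx by age: 0, 1.4972, 2.3956, 1.9694, 0.912, 0.6864, 0.568, 0.3892, 0.1265
R0 = Σ lx·mx = 8.5443 → 8.54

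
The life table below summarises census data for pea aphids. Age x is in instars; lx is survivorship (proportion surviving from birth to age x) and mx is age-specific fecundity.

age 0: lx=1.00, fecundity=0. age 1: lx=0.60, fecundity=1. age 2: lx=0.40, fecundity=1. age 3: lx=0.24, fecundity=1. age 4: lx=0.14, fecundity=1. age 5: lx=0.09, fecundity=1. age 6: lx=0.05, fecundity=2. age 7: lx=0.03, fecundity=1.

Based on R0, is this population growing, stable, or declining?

R0 = Σ lx·mx = 0 + 0.6 + 0.4 + 0.24 + 0.14 + 0.09 + 0.1 + 0.03 = 1.6
R0 > 1, so the population is growing.

growing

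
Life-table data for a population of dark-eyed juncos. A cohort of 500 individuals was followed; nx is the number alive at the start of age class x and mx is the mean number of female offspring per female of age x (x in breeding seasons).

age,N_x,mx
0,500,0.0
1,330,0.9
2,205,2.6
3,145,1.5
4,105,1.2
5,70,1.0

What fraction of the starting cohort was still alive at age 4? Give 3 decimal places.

l_4 = n_4/n_0 = 105/500 = 0.21 → 0.210

0.210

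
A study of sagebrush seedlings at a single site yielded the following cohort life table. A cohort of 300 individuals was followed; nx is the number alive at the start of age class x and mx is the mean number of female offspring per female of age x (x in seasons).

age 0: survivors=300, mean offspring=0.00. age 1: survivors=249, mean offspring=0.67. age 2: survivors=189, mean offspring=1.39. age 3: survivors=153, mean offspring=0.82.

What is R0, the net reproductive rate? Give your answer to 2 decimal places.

1.85

lx = nx/n0 = nx/300: 1, 0.83, 0.63, 0.51
lx·mx by age: 0, 0.5561, 0.8757, 0.4182
R0 = Σ lx·mx = 1.85 → 1.85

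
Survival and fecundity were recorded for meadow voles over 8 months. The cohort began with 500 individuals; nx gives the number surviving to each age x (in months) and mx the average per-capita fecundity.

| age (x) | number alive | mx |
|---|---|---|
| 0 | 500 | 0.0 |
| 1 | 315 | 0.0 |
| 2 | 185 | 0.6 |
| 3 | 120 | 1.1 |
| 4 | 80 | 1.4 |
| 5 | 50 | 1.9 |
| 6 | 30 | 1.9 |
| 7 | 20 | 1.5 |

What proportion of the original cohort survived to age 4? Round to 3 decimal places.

0.160

l_4 = n_4/n_0 = 80/500 = 0.16 → 0.160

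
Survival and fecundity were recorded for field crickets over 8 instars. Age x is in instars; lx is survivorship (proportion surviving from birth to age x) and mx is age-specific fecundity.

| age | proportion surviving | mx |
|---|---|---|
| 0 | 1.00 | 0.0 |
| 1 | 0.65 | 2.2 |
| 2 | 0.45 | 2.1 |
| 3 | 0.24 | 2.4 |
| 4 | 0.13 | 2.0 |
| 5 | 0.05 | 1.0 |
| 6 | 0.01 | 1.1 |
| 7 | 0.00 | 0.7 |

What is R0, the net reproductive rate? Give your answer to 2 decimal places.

3.27

lx·mx by age: 0, 1.43, 0.945, 0.576, 0.26, 0.05, 0.011, 0
R0 = Σ lx·mx = 3.272 → 3.27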